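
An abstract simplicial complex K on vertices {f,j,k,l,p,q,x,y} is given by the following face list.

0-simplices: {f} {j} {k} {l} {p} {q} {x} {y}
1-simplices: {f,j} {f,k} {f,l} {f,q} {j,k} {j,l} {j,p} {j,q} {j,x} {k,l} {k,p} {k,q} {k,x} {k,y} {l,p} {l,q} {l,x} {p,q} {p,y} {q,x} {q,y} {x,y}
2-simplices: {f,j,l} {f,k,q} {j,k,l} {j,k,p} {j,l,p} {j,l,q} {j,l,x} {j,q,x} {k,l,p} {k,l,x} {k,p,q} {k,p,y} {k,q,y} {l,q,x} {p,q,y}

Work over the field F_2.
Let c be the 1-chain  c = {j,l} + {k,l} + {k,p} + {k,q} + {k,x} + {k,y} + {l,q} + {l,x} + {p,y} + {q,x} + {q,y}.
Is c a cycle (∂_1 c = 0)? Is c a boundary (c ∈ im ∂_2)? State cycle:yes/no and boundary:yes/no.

cycle:no boundary:no

n_0=8 n_1=22 n_2=15  [Z2]
∂1: piv[fj,fk,fl,fq,jp,jx,ky] rk=7  ker:jk,jl,jq,kl,kp,kq,kx,lp,lq,lx,pq,py,qx,qy,xy
∂2: piv[fjl,fkq,jkl,jkp,jlp,jlq,jlx,jqx,klx,kpq,kpy,kqy] rk=12  ker:klp,lqx,pqy
∂1c = {j} + {k} + {x} + {y}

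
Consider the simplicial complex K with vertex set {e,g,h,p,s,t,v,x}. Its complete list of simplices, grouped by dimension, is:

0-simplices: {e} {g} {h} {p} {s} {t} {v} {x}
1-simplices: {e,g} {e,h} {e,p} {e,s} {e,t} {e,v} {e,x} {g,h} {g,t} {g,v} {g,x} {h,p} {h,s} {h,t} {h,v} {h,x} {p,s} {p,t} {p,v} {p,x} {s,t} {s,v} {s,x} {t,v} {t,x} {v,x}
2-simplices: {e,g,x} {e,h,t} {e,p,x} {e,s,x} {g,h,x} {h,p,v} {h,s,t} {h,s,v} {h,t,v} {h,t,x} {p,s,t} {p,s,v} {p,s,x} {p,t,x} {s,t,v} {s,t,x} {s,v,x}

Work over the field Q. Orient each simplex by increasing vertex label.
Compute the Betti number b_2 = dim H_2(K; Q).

n_0=8 n_1=26 n_2=17  [Q]
∂1: piv[eg,eh,ep,es,et,ev,ex] rk=7  ker:gh,gt,gv,gx,hp,hs,ht,hv,hx,ps,pt,pv,px,st,sv,sx,tv,tx,vx
∂2: piv[egx,eht,epx,esx,ghx,hpv,hst,hsv,htv,htx,pst,psv,psx,ptx,svx] rk=15  ker:stv,stx
b_2=(17−15)−0=2

b_2=2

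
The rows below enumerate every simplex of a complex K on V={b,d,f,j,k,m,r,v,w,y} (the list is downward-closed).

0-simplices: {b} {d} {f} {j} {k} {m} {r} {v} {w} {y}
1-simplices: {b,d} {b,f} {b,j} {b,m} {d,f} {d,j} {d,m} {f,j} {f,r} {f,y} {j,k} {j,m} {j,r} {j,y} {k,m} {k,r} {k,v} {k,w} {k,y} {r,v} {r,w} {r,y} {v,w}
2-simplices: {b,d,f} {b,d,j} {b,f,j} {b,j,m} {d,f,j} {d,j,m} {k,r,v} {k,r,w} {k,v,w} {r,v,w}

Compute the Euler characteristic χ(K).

n_0=10 n_1=23 n_2=10
χ=+10−23+10=-3

χ(K)=-3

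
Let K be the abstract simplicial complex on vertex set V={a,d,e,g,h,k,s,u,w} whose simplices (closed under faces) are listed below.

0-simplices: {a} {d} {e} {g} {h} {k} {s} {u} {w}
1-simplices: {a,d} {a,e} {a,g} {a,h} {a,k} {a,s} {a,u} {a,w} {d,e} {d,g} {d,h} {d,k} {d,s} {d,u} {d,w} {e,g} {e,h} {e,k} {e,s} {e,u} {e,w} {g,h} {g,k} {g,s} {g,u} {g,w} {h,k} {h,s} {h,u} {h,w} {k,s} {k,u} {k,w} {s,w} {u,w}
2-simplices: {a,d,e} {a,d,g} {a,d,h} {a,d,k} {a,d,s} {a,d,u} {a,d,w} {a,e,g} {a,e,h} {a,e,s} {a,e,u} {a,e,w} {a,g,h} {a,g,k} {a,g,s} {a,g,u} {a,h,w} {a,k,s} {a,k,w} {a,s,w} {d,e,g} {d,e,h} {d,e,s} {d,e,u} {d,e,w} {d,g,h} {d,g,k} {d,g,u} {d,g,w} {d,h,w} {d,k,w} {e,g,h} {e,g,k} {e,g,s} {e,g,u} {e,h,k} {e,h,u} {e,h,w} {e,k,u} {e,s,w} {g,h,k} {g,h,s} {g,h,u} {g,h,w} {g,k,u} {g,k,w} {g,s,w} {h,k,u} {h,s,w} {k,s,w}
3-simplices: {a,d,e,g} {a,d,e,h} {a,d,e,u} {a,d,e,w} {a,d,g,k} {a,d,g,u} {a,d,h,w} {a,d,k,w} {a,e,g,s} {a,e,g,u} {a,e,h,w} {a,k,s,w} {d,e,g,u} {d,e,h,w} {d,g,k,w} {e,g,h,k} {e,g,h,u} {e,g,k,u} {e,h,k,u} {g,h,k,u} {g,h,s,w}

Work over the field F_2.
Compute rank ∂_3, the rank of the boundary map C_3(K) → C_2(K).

n_0=9 n_1=35 n_2=50 n_3=21  [Z2]
∂1: piv[ad,ae,ag,ah,ak,as,au,aw] rk=8  ker:de,dg,dh,dk,ds,du,dw,eg,eh,ek,es,eu,ew,gh,gk,gs,gu,gw,hk,hs,hu,hw,ks,ku,kw,sw,uw
∂2: piv[ade,adg,adh,adk,ads,adu,adw,aeg,aeh,aes,aeu,aew,agh,agk,ags,agu,ahw,aks,akw,asw,dgw,egk,ehk,ehu,eku,ghs] rk=26  ker:deg,deh,des,deu,dew,dgh,dgk,dgu,dhw,dkw,egh,egs,egu,ehw,esw,ghk,ghu,ghw,gku,gkw,gsw,hku,hsw,ksw
∂3: piv[adeg,adeh,adeu,adew,adgk,adgu,adhw,adkw,aegs,aegu,aehw,aksw,dgkw,eghk,eghu,egku,ehku,ghsw] rk=18  ker:degu,dehw,ghku
rk∂_3=18

rank∂_3=18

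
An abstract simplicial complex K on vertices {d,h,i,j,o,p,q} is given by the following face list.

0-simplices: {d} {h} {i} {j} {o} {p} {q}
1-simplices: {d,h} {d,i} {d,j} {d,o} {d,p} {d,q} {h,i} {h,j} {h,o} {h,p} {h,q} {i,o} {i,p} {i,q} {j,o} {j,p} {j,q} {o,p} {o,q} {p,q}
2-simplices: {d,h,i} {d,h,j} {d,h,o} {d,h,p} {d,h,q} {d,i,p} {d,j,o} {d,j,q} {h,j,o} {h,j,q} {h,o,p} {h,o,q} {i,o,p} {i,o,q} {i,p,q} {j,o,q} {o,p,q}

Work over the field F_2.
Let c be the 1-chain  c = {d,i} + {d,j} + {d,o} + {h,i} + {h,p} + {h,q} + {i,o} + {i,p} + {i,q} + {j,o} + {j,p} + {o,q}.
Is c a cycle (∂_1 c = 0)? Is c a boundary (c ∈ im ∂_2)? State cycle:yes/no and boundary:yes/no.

n_0=7 n_1=20 n_2=17  [Z2]
∂1: piv[dh,di,dj,do,dp,dq] rk=6  ker:hi,hj,ho,hp,hq,io,ip,iq,jo,jp,jq,op,oq,pq
∂2: piv[dhi,dhj,dho,dhp,dhq,dip,djo,djq,hop,hoq,iop,ioq,ipq] rk=13  ker:hjo,hjq,joq,opq
∂1c = {d} + {h} + {i} + {j} + {p} + {q}

cycle:no boundary:no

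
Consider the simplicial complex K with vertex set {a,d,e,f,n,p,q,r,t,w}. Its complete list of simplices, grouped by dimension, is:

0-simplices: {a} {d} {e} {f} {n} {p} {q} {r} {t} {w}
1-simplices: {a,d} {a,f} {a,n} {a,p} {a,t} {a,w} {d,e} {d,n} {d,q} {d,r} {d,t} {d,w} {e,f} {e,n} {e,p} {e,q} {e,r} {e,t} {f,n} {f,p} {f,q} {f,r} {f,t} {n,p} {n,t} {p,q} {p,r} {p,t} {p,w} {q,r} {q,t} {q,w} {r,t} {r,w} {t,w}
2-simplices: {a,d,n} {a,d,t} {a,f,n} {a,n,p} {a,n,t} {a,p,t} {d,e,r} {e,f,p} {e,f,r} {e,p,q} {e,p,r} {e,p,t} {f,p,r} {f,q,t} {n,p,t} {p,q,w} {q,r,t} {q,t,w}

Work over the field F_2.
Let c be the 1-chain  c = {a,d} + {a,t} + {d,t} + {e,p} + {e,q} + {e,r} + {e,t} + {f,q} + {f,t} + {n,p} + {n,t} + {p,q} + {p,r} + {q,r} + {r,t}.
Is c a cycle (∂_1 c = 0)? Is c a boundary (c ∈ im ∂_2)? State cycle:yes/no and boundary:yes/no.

n_0=10 n_1=35 n_2=18  [Z2]
∂1: piv[ad,af,an,ap,at,aw,de,dq,dr] rk=9  ker:dn,dt,dw,ef,en,ep,eq,er,et,fn,fp,fq,fr,ft,np,nt,pq,pr,pt,pw,qr,qt,qw,rt,rw,tw
∂2: piv[adn,adt,afn,anp,ant,apt,der,efp,efr,epq,epr,ept,fqt,pqw,qrt,qtw] rk=16  ker:fpr,npt
∂1c = 0
c vs im∂2: reduces to 0 ⇒ boundary

cycle:yes boundary:yes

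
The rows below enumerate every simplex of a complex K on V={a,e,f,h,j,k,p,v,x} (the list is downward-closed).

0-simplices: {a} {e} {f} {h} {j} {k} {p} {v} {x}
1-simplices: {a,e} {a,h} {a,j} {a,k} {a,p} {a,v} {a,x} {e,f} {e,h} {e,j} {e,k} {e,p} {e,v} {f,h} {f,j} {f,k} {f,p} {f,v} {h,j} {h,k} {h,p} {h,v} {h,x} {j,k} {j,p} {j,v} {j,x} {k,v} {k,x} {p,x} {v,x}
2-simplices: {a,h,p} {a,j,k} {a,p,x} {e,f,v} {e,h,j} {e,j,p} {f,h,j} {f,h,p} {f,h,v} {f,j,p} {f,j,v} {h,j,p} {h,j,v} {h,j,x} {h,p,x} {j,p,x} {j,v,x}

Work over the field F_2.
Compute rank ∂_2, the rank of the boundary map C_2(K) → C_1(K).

rank∂_2=14

n_0=9 n_1=31 n_2=17  [Z2]
∂1: piv[ae,ah,aj,ak,ap,av,ax,ef] rk=8  ker:eh,ej,ek,ep,ev,fh,fj,fk,fp,fv,hj,hk,hp,hv,hx,jk,jp,jv,jx,kv,kx,px,vx
∂2: piv[ahp,ajk,apx,efv,ehj,ejp,fhj,fhp,fhv,fjp,fjv,hjx,hpx,jvx] rk=14  ker:hjp,hjv,jpx
rk∂_2=14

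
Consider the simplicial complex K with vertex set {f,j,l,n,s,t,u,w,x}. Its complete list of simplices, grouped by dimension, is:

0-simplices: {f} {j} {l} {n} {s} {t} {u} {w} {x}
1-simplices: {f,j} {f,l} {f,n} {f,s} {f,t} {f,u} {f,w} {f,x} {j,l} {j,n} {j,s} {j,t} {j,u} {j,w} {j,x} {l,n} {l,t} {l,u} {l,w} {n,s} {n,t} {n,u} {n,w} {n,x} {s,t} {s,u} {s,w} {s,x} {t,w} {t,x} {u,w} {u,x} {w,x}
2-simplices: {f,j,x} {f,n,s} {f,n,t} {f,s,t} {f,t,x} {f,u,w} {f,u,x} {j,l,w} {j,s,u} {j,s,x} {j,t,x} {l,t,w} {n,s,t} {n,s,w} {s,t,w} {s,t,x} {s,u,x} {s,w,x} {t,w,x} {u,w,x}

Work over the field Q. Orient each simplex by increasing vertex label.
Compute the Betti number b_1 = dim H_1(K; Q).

b_1=7

n_0=9 n_1=33 n_2=20  [Q]
∂1: piv[fj,fl,fn,fs,ft,fu,fw,fx] rk=8  ker:jl,jn,js,jt,ju,jw,jx,ln,lt,lu,lw,ns,nt,nu,nw,nx,st,su,sw,sx,tw,tx,uw,ux,wx
∂2: piv[fjx,fns,fnt,fst,ftx,fuw,fux,jlw,jsu,jsx,jtx,ltw,nsw,stw,stx,sux,swx,uwx] rk=18  ker:nst,twx
b_1=(33−8)−18=7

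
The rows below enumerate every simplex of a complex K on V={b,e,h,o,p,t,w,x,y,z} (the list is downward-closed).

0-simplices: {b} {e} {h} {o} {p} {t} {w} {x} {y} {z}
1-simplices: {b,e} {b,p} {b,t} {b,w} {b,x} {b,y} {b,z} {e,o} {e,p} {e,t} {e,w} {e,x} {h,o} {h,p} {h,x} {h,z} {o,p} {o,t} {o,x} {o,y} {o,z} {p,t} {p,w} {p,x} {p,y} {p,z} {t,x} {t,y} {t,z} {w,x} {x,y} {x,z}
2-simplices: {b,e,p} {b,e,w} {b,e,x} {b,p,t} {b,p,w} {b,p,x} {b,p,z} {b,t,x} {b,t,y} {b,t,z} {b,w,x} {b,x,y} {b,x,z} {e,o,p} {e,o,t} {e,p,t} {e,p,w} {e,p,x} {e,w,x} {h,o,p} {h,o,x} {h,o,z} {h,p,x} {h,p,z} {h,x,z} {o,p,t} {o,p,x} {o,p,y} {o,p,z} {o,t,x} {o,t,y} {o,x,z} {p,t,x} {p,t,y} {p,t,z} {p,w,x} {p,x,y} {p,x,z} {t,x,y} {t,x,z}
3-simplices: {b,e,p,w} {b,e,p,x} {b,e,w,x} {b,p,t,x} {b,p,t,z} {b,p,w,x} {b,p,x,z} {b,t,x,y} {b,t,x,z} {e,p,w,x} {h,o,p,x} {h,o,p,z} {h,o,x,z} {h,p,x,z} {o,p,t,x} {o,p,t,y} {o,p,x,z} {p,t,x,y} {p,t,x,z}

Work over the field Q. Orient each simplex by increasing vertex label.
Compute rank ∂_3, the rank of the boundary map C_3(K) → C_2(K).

n_0=10 n_1=32 n_2=40 n_3=19  [Q]
∂1: piv[be,bp,bt,bw,bx,by,bz,eo,ho] rk=9  ker:ep,et,ew,ex,hp,hx,hz,op,ot,ox,oy,oz,pt,pw,px,py,pz,tx,ty,tz,wx,xy,xz
∂2: piv[bep,bew,bex,bpt,bpw,bpx,bpz,btx,bty,btz,bwx,bxy,bxz,eop,eot,ept,hop,hox,hoz,hpx,hpz,opy,oty] rk=23  ker:epw,epx,ewx,hxz,opt,opx,opz,otx,oxz,ptx,pty,ptz,pwx,pxy,pxz,txy,txz
∂3: piv[bepw,bepx,bewx,bptx,bptz,bpwx,bpxz,btxy,btxz,hopx,hopz,hoxz,hpxz,optx,opty,ptxy] rk=16  ker:epwx,opxz,ptxz
rk∂_3=16

rank∂_3=16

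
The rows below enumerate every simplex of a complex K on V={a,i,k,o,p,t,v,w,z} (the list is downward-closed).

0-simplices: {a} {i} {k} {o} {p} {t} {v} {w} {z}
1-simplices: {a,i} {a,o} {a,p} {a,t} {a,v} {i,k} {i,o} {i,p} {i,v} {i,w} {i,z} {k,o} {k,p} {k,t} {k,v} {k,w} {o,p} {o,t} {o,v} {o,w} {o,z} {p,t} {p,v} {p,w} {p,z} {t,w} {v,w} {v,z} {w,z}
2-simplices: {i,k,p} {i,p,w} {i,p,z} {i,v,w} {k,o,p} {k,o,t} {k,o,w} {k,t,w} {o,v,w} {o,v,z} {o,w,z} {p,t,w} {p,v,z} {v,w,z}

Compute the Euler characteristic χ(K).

n_0=9 n_1=29 n_2=14
χ=+9−29+14=-6

χ(K)=-6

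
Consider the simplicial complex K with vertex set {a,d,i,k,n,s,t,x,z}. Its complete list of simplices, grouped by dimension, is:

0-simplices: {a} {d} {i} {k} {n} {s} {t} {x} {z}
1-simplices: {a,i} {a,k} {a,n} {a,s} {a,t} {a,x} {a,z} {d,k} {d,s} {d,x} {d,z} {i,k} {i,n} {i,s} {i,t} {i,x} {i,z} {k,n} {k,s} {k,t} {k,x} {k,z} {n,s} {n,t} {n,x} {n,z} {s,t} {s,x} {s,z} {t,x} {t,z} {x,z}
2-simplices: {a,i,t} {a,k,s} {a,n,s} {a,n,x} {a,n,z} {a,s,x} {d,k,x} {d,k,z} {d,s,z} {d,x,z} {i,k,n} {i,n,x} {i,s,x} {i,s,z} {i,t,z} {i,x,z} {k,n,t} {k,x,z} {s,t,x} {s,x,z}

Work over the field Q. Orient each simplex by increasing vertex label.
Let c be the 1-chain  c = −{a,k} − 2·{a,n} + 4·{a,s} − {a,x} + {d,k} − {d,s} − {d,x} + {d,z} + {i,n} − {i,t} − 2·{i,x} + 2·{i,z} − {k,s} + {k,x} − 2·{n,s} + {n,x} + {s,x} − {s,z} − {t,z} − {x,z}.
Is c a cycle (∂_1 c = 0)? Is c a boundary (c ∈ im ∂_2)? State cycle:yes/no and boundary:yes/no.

cycle:yes boundary:yes

n_0=9 n_1=32 n_2=20  [Q]
∂1: piv[ai,ak,an,as,at,ax,az,dk] rk=8  ker:ds,dx,dz,ik,in,is,it,ix,iz,kn,ks,kt,kx,kz,ns,nt,nx,nz,st,sx,sz,tx,tz,xz
∂2: piv[ait,aks,ans,anx,anz,asx,dkx,dkz,dsz,dxz,ikn,inx,isx,isz,itz,ixz,knt,stx] rk=18  ker:kxz,sxz
∂1c = 0
c vs im∂2: reduces to 0 ⇒ boundary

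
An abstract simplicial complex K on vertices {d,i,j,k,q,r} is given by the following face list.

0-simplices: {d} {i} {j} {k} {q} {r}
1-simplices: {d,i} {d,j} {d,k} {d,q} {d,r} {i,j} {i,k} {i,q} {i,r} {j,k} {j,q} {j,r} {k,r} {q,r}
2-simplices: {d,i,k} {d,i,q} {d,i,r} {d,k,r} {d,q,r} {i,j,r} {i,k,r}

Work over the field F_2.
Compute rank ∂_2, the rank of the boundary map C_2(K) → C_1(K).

rank∂_2=6

n_0=6 n_1=14 n_2=7  [Z2]
∂1: piv[di,dj,dk,dq,dr] rk=5  ker:ij,ik,iq,ir,jk,jq,jr,kr,qr
∂2: piv[dik,diq,dir,dkr,dqr,ijr] rk=6  ker:ikr
rk∂_2=6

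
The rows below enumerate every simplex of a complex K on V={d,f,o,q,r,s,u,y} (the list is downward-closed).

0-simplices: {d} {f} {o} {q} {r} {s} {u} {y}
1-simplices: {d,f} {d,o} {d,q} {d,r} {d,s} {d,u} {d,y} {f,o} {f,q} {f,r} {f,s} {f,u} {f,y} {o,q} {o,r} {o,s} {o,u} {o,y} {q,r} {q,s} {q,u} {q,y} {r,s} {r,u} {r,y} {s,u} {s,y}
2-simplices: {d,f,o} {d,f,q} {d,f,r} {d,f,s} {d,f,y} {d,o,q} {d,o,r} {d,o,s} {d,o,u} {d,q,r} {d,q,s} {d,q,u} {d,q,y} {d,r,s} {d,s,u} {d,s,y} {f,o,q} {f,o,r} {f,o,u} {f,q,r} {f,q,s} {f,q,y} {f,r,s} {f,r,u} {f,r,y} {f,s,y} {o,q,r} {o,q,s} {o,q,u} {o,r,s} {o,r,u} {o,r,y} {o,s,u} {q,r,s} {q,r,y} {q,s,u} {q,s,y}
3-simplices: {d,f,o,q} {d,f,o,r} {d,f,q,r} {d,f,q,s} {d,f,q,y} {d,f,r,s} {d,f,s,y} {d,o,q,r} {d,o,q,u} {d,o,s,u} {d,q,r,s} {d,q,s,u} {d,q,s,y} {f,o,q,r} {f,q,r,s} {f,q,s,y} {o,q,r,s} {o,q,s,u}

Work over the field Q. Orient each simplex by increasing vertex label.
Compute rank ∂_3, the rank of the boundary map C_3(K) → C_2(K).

n_0=8 n_1=27 n_2=37 n_3=18  [Q]
∂1: piv[df,do,dq,dr,ds,du,dy] rk=7  ker:fo,fq,fr,fs,fu,fy,oq,or,os,ou,oy,qr,qs,qu,qy,rs,ru,ry,su,sy
∂2: piv[dfo,dfq,dfr,dfs,dfy,doq,dor,dos,dou,dqr,dqs,dqu,dqy,drs,dsu,dsy,fou,fru,fry,ory] rk=20  ker:foq,for,fqr,fqs,fqy,frs,fsy,oqr,oqs,oqu,ors,oru,osu,qrs,qry,qsu,qsy
∂3: piv[dfoq,dfor,dfqr,dfqs,dfqy,dfrs,dfsy,doqr,doqu,dosu,dqrs,dqsu,dqsy,oqrs,oqsu] rk=15  ker:foqr,fqrs,fqsy
rk∂_3=15

rank∂_3=15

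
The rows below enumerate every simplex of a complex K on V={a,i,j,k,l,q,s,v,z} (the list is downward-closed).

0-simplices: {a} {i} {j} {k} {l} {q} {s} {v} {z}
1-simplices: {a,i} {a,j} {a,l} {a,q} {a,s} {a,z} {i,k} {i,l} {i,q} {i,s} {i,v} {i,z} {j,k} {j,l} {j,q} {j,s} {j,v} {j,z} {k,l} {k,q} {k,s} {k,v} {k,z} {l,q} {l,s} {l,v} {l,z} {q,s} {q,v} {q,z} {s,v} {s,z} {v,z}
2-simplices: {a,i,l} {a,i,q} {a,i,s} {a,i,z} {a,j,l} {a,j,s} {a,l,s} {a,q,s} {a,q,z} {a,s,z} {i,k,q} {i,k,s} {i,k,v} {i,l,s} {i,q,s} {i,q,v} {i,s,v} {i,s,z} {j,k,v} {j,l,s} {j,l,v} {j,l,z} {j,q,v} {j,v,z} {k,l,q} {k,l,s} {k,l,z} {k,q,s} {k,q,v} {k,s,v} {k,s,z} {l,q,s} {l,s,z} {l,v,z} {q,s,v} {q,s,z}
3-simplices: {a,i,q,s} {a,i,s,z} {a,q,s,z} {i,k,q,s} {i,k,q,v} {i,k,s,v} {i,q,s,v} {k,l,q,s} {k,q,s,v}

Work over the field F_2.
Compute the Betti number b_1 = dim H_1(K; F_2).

b_1=1

n_0=9 n_1=33 n_2=36 n_3=9  [Z2]
∂1: piv[ai,aj,al,aq,as,az,ik,iv] rk=8  ker:il,iq,is,iz,jk,jl,jq,js,jv,jz,kl,kq,ks,kv,kz,lq,ls,lv,lz,qs,qv,qz,sv,sz,vz
∂2: piv[ail,aiq,ais,aiz,ajl,ajs,als,aqs,aqz,asz,ikq,iks,ikv,iqv,isv,jkv,jlv,jlz,jqv,jvz,klq,kls,klz,ksz] rk=24  ker:ils,iqs,isz,jls,kqs,kqv,ksv,lqs,lsz,lvz,qsv,qsz
∂3: piv[aiqs,aisz,aqsz,ikqs,ikqv,iksv,iqsv,klqs] rk=8  ker:kqsv
b_1=(33−8)−24=1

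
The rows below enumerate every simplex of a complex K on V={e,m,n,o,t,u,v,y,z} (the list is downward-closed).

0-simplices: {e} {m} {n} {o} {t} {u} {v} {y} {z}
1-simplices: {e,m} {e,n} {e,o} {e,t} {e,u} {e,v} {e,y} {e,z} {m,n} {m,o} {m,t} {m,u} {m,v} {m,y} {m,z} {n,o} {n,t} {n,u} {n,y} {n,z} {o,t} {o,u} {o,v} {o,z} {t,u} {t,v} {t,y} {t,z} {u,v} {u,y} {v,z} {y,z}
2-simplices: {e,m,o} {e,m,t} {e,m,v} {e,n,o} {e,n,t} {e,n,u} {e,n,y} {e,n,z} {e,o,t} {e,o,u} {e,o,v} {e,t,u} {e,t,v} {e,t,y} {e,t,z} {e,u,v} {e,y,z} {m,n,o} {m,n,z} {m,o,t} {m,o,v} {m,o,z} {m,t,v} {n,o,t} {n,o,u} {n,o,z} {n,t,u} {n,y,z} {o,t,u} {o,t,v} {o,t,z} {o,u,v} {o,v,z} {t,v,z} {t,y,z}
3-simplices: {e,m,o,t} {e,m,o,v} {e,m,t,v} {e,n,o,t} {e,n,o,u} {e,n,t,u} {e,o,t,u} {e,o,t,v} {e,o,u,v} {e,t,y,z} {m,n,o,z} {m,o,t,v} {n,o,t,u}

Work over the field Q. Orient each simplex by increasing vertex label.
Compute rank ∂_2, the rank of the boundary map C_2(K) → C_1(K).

rank∂_2=21

n_0=9 n_1=32 n_2=35 n_3=13  [Q]
∂1: piv[em,en,eo,et,eu,ev,ey,ez] rk=8  ker:mn,mo,mt,mu,mv,my,mz,no,nt,nu,ny,nz,ot,ou,ov,oz,tu,tv,ty,tz,uv,uy,vz,yz
∂2: piv[emo,emt,emv,eno,ent,enu,eny,enz,eot,eou,eov,etu,etv,ety,etz,euv,eyz,mno,mnz,moz,ovz] rk=21  ker:mot,mov,mtv,not,nou,noz,ntu,nyz,otu,otv,otz,ouv,tvz,tyz
∂3: piv[emot,emov,emtv,enot,enou,entu,eotu,eotv,eouv,etyz,mnoz] rk=11  ker:motv,notu
rk∂_2=21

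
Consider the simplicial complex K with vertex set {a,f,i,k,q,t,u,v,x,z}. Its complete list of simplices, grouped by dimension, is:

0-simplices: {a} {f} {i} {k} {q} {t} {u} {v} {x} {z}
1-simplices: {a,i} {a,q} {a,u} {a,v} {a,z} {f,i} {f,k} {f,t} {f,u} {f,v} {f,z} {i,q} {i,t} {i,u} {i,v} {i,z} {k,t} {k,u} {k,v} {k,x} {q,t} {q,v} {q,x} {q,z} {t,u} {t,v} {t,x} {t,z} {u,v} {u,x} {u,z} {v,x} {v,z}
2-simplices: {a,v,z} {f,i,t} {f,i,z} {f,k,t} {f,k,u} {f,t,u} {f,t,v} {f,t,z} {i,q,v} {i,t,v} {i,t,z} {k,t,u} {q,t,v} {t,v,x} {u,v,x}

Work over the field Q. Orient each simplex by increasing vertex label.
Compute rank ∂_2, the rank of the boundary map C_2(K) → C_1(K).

n_0=10 n_1=33 n_2=15  [Q]
∂1: piv[ai,aq,au,av,az,fi,fk,ft,kx] rk=9  ker:fu,fv,fz,iq,it,iu,iv,iz,kt,ku,kv,qt,qv,qx,qz,tu,tv,tx,tz,uv,ux,uz,vx,vz
∂2: piv[avz,fit,fiz,fkt,fku,ftu,ftv,ftz,iqv,itv,qtv,tvx,uvx] rk=13  ker:itz,ktu
rk∂_2=13

rank∂_2=13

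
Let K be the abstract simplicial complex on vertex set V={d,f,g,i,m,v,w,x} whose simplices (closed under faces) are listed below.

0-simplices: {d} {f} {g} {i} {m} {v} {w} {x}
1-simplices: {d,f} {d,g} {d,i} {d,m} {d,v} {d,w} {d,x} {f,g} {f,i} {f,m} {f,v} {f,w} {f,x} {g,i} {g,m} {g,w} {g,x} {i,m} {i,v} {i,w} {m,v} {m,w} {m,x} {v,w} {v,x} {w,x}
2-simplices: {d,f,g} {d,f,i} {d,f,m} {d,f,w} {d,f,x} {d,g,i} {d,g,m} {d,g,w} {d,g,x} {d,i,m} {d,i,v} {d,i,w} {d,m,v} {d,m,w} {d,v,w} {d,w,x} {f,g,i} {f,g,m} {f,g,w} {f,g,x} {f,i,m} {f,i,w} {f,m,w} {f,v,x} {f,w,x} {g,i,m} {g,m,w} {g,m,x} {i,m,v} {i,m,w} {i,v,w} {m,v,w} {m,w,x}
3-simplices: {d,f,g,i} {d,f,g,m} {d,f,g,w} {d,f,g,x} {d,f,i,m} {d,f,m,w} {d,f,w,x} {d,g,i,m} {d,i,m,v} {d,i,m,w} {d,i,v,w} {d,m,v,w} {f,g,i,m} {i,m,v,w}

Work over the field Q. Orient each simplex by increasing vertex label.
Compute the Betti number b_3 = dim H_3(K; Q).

b_3=2

n_0=8 n_1=26 n_2=33 n_3=14  [Q]
∂1: piv[df,dg,di,dm,dv,dw,dx] rk=7  ker:fg,fi,fm,fv,fw,fx,gi,gm,gw,gx,im,iv,iw,mv,mw,mx,vw,vx,wx
∂2: piv[dfg,dfi,dfm,dfw,dfx,dgi,dgm,dgw,dgx,dim,div,diw,dmv,dmw,dvw,dwx,fvx,gmx] rk=18  ker:fgi,fgm,fgw,fgx,fim,fiw,fmw,fwx,gim,gmw,imv,imw,ivw,mvw,mwx
∂3: piv[dfgi,dfgm,dfgw,dfgx,dfim,dfmw,dfwx,dgim,dimv,dimw,divw,dmvw] rk=12  ker:fgim,imvw
b_3=(14−12)−0=2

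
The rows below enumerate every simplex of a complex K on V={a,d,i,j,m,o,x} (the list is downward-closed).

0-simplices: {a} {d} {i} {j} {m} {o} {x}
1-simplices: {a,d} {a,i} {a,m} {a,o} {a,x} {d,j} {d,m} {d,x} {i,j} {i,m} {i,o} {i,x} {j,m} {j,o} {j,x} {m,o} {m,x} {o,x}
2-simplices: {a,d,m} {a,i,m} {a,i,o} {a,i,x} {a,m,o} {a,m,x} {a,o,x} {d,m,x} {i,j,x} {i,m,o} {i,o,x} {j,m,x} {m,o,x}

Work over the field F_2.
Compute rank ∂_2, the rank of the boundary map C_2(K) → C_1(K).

rank∂_2=10

n_0=7 n_1=18 n_2=13  [Z2]
∂1: piv[ad,ai,am,ao,ax,dj] rk=6  ker:dm,dx,ij,im,io,ix,jm,jo,jx,mo,mx,ox
∂2: piv[adm,aim,aio,aix,amo,amx,aox,dmx,ijx,jmx] rk=10  ker:imo,iox,mox
rk∂_2=10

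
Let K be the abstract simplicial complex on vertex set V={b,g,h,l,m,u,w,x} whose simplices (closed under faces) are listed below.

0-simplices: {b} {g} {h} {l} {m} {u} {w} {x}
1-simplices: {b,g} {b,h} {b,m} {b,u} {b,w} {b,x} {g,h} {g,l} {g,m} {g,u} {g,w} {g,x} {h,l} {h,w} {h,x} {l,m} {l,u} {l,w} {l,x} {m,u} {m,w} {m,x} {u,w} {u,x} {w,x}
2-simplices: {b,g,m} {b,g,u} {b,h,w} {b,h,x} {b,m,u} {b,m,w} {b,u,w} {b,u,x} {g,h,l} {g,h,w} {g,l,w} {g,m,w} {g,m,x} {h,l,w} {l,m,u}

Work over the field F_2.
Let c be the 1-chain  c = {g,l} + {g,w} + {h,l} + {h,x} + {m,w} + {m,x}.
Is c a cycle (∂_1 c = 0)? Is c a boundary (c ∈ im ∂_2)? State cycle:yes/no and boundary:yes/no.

n_0=8 n_1=25 n_2=15  [Z2]
∂1: piv[bg,bh,bm,bu,bw,bx,gl] rk=7  ker:gh,gm,gu,gw,gx,hl,hw,hx,lm,lu,lw,lx,mu,mw,mx,uw,ux,wx
∂2: piv[bgm,bgu,bhw,bhx,bmu,bmw,buw,bux,ghl,ghw,glw,gmw,gmx,lmu] rk=14  ker:hlw
∂1c = 0
c vs im∂2: residual ≠ 0 ⇒ not boundary

cycle:yes boundary:no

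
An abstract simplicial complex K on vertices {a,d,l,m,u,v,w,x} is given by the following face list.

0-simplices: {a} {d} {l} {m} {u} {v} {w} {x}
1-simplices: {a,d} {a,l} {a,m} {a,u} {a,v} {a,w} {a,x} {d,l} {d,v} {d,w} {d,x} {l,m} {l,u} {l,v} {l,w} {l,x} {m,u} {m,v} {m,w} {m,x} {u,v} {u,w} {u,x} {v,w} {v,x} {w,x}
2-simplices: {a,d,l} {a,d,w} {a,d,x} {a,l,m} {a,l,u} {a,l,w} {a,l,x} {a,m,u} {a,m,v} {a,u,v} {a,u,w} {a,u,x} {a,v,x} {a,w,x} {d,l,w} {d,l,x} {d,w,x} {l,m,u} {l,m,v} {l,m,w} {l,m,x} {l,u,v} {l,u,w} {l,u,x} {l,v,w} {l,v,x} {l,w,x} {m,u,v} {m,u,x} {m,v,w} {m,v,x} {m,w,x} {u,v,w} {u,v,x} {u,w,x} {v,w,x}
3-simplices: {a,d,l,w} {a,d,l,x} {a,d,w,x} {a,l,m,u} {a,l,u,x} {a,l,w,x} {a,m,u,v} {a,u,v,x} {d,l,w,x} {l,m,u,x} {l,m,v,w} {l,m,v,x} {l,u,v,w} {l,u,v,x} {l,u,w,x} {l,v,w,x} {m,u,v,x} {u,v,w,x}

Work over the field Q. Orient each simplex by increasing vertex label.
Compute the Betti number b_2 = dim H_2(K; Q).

n_0=8 n_1=26 n_2=36 n_3=18  [Q]
∂1: piv[ad,al,am,au,av,aw,ax] rk=7  ker:dl,dv,dw,dx,lm,lu,lv,lw,lx,mu,mv,mw,mx,uv,uw,ux,vw,vx,wx
∂2: piv[adl,adw,adx,alm,alu,alw,alx,amu,amv,auv,auw,aux,avx,awx,lmv,lmw,lmx,lvw] rk=18  ker:dlw,dlx,dwx,lmu,luv,luw,lux,lvx,lwx,muv,mux,mvw,mvx,mwx,uvw,uvx,uwx,vwx
∂3: piv[adlw,adlx,adwx,almu,alux,alwx,amuv,auvx,lmux,lmvw,lmvx,luvw,luvx,luwx,lvwx,muvx] rk=16  ker:dlwx,uvwx
b_2=(36−18)−16=2

b_2=2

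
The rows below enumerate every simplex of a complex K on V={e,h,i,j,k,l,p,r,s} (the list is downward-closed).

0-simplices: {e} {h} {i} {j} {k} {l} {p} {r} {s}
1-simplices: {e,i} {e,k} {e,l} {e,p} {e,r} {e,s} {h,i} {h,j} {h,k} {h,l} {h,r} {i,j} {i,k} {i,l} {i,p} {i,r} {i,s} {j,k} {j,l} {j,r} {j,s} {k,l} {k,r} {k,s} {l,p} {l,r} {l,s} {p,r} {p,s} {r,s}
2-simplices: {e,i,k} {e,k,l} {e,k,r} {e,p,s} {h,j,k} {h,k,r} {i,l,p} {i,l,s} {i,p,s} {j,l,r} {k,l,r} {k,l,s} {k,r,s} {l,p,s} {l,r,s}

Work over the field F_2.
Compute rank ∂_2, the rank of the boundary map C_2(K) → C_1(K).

rank∂_2=13

n_0=9 n_1=30 n_2=15  [Z2]
∂1: piv[ei,ek,el,ep,er,es,hi,hj] rk=8  ker:hk,hl,hr,ij,ik,il,ip,ir,is,jk,jl,jr,js,kl,kr,ks,lp,lr,ls,pr,ps,rs
∂2: piv[eik,ekl,ekr,eps,hjk,hkr,ilp,ils,ips,jlr,klr,kls,krs] rk=13  ker:lps,lrs
rk∂_2=13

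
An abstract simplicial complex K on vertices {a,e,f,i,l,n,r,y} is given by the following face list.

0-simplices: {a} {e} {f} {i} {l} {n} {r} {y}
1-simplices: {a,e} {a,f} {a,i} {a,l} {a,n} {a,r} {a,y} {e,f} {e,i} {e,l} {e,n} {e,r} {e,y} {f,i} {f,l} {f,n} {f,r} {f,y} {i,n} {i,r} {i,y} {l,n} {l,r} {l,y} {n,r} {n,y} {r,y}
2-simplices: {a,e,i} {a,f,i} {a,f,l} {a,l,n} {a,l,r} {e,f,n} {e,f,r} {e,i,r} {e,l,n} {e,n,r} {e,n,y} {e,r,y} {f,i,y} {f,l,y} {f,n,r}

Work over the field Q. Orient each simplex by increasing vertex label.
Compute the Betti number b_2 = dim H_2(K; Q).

b_2=1

n_0=8 n_1=27 n_2=15  [Q]
∂1: piv[ae,af,ai,al,an,ar,ay] rk=7  ker:ef,ei,el,en,er,ey,fi,fl,fn,fr,fy,in,ir,iy,ln,lr,ly,nr,ny,ry
∂2: piv[aei,afi,afl,aln,alr,efn,efr,eir,eln,enr,eny,ery,fiy,fly] rk=14  ker:fnr
b_2=(15−14)−0=1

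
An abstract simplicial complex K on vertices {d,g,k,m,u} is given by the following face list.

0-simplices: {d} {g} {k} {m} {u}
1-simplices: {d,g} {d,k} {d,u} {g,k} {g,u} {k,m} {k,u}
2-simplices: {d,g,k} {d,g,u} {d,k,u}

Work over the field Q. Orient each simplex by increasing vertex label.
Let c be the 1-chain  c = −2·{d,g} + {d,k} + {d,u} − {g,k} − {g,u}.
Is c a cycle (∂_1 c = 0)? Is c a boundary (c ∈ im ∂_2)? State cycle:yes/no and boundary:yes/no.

n_0=5 n_1=7 n_2=3  [Q]
∂1: piv[dg,dk,du,km] rk=4  ker:gk,gu,ku
∂2: piv[dgk,dgu,dku] rk=3
∂1c = 0
c vs im∂2: reduces to 0 ⇒ boundary

cycle:yes boundary:yes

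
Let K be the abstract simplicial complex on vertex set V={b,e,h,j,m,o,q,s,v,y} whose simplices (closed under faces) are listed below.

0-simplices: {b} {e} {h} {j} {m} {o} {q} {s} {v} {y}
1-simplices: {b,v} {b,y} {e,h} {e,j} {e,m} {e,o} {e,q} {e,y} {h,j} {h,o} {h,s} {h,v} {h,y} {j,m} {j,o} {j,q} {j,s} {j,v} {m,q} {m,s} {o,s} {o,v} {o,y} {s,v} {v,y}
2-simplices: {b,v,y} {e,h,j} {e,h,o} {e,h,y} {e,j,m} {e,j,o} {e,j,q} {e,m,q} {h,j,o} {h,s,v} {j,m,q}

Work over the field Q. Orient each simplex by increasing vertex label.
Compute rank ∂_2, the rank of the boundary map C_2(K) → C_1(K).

rank∂_2=9

n_0=10 n_1=25 n_2=11  [Q]
∂1: piv[bv,by,eh,ej,em,eo,eq,ey,hs] rk=9  ker:hj,ho,hv,hy,jm,jo,jq,js,jv,mq,ms,os,ov,oy,sv,vy
∂2: piv[bvy,ehj,eho,ehy,ejm,ejo,ejq,emq,hsv] rk=9  ker:hjo,jmq
rk∂_2=9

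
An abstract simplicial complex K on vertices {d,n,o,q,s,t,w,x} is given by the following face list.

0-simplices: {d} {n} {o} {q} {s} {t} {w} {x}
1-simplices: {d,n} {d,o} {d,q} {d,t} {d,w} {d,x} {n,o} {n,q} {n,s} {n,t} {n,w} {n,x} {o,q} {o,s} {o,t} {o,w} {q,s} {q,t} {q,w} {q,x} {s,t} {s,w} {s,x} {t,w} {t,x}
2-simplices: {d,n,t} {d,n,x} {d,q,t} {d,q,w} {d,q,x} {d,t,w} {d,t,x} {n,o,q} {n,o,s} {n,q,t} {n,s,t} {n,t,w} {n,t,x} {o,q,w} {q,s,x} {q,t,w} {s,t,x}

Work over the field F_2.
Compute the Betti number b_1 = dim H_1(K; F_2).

b_1=3

n_0=8 n_1=25 n_2=17  [Z2]
∂1: piv[dn,do,dq,dt,dw,dx,ns] rk=7  ker:no,nq,nt,nw,nx,oq,os,ot,ow,qs,qt,qw,qx,st,sw,sx,tw,tx
∂2: piv[dnt,dnx,dqt,dqw,dqx,dtw,dtx,noq,nos,nqt,nst,ntw,oqw,qsx,stx] rk=15  ker:ntx,qtw
b_1=(25−7)−15=3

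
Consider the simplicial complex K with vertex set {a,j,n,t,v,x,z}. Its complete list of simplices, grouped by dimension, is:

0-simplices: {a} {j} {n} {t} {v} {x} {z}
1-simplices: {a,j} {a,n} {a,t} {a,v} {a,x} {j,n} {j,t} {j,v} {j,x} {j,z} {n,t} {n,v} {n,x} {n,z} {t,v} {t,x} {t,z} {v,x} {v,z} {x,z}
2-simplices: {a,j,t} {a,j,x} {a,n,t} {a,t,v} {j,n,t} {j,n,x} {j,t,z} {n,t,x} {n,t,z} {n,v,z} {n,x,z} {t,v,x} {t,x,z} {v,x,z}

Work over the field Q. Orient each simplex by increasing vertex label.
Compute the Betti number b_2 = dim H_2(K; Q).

b_2=1

n_0=7 n_1=20 n_2=14  [Q]
∂1: piv[aj,an,at,av,ax,jz] rk=6  ker:jn,jt,jv,jx,nt,nv,nx,nz,tv,tx,tz,vx,vz,xz
∂2: piv[ajt,ajx,ant,atv,jnt,jnx,jtz,ntx,ntz,nvz,nxz,tvx,vxz] rk=13  ker:txz
b_2=(14−13)−0=1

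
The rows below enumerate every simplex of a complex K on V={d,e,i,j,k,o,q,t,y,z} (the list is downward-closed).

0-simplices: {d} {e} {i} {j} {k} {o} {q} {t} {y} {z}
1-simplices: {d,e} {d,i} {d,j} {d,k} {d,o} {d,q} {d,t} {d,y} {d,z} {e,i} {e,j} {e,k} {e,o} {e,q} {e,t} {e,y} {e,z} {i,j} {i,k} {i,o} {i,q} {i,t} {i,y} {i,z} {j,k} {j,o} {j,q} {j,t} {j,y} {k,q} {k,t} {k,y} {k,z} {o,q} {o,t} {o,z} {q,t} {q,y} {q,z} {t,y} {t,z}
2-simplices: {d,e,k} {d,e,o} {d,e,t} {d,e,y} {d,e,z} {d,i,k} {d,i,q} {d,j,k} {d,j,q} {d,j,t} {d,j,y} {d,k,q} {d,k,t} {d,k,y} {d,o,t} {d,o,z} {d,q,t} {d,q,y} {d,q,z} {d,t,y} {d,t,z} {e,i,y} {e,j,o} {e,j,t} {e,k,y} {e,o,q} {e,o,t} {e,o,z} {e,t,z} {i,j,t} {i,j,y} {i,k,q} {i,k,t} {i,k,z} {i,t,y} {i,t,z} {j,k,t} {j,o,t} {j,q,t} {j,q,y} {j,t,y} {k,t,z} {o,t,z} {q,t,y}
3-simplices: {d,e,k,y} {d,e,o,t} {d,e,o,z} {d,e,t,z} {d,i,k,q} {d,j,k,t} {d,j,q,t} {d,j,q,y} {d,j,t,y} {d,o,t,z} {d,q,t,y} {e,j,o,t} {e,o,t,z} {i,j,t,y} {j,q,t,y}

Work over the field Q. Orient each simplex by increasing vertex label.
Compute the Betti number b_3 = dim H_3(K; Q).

n_0=10 n_1=41 n_2=44 n_3=15  [Q]
∂1: piv[de,di,dj,dk,do,dq,dt,dy,dz] rk=9  ker:ei,ej,ek,eo,eq,et,ey,ez,ij,ik,io,iq,it,iy,iz,jk,jo,jq,jt,jy,kq,kt,ky,kz,oq,ot,oz,qt,qy,qz,ty,tz
∂2: piv[dek,deo,det,dey,dez,dik,diq,djk,djq,djt,djy,dkq,dkt,dky,dot,doz,dqt,dqy,dqz,dty,dtz,eiy,ejo,ejt,eoq,ijt,ijy,ikt,ikz,itz] rk=30  ker:eky,eot,eoz,etz,ikq,ity,jkt,jot,jqt,jqy,jty,ktz,otz,qty
∂3: piv[deky,deot,deoz,detz,dikq,djkt,djqt,djqy,djty,dotz,dqty,ejot,ijty] rk=13  ker:eotz,jqty
b_3=(15−13)−0=2

b_3=2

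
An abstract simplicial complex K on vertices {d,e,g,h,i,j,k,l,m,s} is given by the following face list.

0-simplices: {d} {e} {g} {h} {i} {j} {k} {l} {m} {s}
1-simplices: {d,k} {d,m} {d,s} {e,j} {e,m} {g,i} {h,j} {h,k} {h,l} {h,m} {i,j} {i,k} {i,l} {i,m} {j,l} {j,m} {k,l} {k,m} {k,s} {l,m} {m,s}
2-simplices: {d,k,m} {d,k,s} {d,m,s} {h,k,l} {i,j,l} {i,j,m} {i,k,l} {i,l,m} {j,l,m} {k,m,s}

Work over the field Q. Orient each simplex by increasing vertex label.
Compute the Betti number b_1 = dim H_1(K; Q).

b_1=4

n_0=10 n_1=21 n_2=10  [Q]
∂1: piv[dk,dm,ds,ej,em,gi,hj,hl,ij] rk=9  ker:hk,hm,ik,il,im,jl,jm,kl,km,ks,lm,ms
∂2: piv[dkm,dks,dms,hkl,ijl,ijm,ikl,ilm] rk=8  ker:jlm,kms
b_1=(21−9)−8=4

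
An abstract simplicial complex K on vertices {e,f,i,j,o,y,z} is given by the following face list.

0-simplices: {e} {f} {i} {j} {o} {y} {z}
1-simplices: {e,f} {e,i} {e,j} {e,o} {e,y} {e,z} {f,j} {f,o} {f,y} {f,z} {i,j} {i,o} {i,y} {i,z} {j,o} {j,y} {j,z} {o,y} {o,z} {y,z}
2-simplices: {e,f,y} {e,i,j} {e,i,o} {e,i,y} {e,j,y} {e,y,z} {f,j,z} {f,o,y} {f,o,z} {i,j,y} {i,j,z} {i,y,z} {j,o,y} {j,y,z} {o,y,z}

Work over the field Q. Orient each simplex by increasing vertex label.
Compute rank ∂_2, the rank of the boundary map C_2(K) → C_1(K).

rank∂_2=13

n_0=7 n_1=20 n_2=15  [Q]
∂1: piv[ef,ei,ej,eo,ey,ez] rk=6  ker:fj,fo,fy,fz,ij,io,iy,iz,jo,jy,jz,oy,oz,yz
∂2: piv[efy,eij,eio,eiy,ejy,eyz,fjz,foy,foz,ijz,iyz,joy,oyz] rk=13  ker:ijy,jyz
rk∂_2=13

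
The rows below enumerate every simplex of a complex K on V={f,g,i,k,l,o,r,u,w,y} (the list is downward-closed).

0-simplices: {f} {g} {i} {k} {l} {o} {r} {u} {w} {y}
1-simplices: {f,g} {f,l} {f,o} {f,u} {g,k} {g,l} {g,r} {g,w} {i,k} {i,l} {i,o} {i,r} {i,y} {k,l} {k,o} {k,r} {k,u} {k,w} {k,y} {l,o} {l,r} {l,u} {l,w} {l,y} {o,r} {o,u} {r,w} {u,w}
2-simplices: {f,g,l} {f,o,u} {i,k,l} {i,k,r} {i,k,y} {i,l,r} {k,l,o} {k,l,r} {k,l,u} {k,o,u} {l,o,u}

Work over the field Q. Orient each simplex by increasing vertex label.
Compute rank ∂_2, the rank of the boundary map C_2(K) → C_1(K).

n_0=10 n_1=28 n_2=11  [Q]
∂1: piv[fg,fl,fo,fu,gk,gr,gw,ik,iy] rk=9  ker:gl,il,io,ir,kl,ko,kr,ku,kw,ky,lo,lr,lu,lw,ly,or,ou,rw,uw
∂2: piv[fgl,fou,ikl,ikr,iky,ilr,klo,klu,kou] rk=9  ker:klr,lou
rk∂_2=9

rank∂_2=9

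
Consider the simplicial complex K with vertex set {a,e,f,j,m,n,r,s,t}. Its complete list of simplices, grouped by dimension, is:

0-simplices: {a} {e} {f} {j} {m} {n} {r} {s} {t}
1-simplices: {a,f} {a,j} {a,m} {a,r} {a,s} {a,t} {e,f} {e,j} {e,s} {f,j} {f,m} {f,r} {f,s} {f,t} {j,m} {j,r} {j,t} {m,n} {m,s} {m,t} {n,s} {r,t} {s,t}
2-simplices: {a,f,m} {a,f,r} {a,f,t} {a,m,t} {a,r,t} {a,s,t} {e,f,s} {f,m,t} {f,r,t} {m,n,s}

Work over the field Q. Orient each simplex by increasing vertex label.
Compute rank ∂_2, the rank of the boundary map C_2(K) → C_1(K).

n_0=9 n_1=23 n_2=10  [Q]
∂1: piv[af,aj,am,ar,as,at,ef,mn] rk=8  ker:ej,es,fj,fm,fr,fs,ft,jm,jr,jt,ms,mt,ns,rt,st
∂2: piv[afm,afr,aft,amt,art,ast,efs,mns] rk=8  ker:fmt,frt
rk∂_2=8

rank∂_2=8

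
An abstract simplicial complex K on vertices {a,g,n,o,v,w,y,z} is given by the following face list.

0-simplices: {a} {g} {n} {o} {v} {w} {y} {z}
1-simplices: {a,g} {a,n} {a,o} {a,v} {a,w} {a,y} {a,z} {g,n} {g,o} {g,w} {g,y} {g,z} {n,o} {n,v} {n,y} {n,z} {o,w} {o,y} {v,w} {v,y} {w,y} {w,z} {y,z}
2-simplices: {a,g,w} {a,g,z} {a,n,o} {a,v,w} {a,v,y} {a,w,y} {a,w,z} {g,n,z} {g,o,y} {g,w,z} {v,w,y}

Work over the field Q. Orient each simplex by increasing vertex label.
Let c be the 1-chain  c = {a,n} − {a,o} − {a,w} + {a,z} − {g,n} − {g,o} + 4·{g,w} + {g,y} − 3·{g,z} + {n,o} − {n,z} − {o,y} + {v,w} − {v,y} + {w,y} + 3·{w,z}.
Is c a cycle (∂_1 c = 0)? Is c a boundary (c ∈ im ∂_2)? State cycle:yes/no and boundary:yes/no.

n_0=8 n_1=23 n_2=11  [Q]
∂1: piv[ag,an,ao,av,aw,ay,az] rk=7  ker:gn,go,gw,gy,gz,no,nv,ny,nz,ow,oy,vw,vy,wy,wz,yz
∂2: piv[agw,agz,ano,avw,avy,awy,awz,gnz,goy] rk=9  ker:gwz,vwy
∂1c = 0
c vs im∂2: reduces to 0 ⇒ boundary

cycle:yes boundary:yes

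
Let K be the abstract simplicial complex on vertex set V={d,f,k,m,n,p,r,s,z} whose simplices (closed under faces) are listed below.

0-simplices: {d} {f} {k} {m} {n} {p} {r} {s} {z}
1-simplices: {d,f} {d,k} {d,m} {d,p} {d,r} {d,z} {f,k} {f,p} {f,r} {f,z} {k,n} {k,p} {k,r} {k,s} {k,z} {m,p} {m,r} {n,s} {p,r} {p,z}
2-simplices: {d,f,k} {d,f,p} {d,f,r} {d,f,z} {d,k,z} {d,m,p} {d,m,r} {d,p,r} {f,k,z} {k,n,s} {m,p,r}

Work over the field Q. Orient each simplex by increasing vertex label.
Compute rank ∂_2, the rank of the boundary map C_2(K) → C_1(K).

rank∂_2=9

n_0=9 n_1=20 n_2=11  [Q]
∂1: piv[df,dk,dm,dp,dr,dz,kn,ks] rk=8  ker:fk,fp,fr,fz,kp,kr,kz,mp,mr,ns,pr,pz
∂2: piv[dfk,dfp,dfr,dfz,dkz,dmp,dmr,dpr,kns] rk=9  ker:fkz,mpr
rk∂_2=9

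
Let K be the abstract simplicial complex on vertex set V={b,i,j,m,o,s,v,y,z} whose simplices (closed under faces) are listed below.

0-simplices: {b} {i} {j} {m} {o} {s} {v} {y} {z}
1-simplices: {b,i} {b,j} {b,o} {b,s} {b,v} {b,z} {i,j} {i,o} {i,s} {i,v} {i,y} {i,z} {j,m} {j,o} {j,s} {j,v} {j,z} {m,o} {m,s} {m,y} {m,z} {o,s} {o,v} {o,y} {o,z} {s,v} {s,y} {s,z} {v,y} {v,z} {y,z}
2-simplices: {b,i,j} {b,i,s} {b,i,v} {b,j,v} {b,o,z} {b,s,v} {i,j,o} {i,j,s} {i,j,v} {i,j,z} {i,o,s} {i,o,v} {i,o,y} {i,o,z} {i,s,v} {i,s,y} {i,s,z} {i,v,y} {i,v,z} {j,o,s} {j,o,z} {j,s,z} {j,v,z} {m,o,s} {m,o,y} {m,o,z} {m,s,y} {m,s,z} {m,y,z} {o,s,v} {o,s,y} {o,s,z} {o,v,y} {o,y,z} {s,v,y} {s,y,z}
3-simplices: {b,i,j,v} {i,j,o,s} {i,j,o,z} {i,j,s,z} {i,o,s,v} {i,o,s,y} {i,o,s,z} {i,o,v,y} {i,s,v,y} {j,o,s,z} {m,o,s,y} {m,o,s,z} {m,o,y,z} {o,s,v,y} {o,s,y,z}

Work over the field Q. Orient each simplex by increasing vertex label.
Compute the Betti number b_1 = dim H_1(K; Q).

b_1=2

n_0=9 n_1=31 n_2=36 n_3=15  [Q]
∂1: piv[bi,bj,bo,bs,bv,bz,iy,jm] rk=8  ker:ij,io,is,iv,iz,jo,js,jv,jz,mo,ms,my,mz,os,ov,oy,oz,sv,sy,sz,vy,vz,yz
∂2: piv[bij,bis,biv,bjv,boz,bsv,ijo,ijs,ijz,ios,iov,ioy,ioz,isy,isz,ivy,ivz,mos,moy,moz,myz] rk=21  ker:ijv,isv,jos,joz,jsz,jvz,msy,msz,osv,osy,osz,ovy,oyz,svy,syz
∂3: piv[bijv,ijos,ijoz,ijsz,iosv,iosy,iosz,iovy,isvy,mosy,mosz,moyz,osyz] rk=13  ker:josz,osvy
b_1=(31−8)−21=2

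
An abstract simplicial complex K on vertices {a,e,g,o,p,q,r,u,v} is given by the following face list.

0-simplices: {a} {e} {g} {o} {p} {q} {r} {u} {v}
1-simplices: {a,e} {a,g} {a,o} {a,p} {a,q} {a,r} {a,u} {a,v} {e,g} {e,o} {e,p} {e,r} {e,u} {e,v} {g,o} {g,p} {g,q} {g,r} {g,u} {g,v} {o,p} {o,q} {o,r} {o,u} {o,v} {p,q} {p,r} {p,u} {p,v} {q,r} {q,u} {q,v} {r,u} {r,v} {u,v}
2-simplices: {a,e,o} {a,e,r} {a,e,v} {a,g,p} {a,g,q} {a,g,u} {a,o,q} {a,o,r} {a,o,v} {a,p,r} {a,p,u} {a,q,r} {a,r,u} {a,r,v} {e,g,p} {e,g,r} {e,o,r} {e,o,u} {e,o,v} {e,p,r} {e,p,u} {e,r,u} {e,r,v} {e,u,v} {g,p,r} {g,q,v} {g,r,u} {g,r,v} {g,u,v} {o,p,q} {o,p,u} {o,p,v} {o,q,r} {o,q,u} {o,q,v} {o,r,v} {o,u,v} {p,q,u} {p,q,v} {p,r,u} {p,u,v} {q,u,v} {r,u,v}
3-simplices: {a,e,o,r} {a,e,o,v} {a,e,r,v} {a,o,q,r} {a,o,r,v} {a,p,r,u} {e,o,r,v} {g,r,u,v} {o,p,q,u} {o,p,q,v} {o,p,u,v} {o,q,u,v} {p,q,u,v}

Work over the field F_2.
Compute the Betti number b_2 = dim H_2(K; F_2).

b_2=6

n_0=9 n_1=35 n_2=43 n_3=13  [Z2]
∂1: piv[ae,ag,ao,ap,aq,ar,au,av] rk=8  ker:eg,eo,ep,er,eu,ev,go,gp,gq,gr,gu,gv,op,oq,or,ou,ov,pq,pr,pu,pv,qr,qu,qv,ru,rv,uv
∂2: piv[aeo,aer,aev,agp,agq,agu,aoq,aor,aov,apr,apu,aqr,aru,arv,egp,egr,eou,epr,epu,euv,gqv,grv,opq,opu,opv,oqu] rk=26  ker:eor,eov,eru,erv,gpr,gru,guv,oqr,oqv,orv,ouv,pqu,pqv,pru,puv,quv,ruv
∂3: piv[aeor,aeov,aerv,aoqr,aorv,apru,gruv,opqu,opqv,opuv,oquv] rk=11  ker:eorv,pquv
b_2=(43−26)−11=6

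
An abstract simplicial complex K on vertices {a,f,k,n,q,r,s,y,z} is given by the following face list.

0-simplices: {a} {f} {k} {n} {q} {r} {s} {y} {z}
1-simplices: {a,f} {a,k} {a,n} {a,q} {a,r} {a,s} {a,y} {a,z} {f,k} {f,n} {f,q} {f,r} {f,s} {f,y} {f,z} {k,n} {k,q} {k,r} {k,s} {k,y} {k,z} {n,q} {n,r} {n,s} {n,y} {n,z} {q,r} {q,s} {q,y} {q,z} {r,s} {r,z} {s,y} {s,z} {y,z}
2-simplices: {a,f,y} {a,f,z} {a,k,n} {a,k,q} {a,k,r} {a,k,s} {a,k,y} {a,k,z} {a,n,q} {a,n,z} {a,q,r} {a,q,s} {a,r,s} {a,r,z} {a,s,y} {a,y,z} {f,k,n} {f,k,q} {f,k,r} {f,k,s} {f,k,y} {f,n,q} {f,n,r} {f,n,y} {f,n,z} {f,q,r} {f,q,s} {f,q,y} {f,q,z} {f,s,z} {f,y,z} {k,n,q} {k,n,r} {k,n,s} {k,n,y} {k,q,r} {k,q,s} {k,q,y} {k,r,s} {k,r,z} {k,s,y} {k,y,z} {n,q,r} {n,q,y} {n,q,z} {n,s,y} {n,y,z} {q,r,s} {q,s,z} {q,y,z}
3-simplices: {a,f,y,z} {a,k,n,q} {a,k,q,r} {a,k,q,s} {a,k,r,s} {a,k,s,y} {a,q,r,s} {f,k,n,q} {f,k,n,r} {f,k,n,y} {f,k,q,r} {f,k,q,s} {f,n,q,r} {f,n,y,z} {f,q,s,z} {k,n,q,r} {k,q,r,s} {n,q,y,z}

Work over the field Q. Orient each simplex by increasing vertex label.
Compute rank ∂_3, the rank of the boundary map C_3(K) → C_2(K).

rank∂_3=16

n_0=9 n_1=35 n_2=50 n_3=18  [Q]
∂1: piv[af,ak,an,aq,ar,as,ay,az] rk=8  ker:fk,fn,fq,fr,fs,fy,fz,kn,kq,kr,ks,ky,kz,nq,nr,ns,ny,nz,qr,qs,qy,qz,rs,rz,sy,sz,yz
∂2: piv[afy,afz,akn,akq,akr,aks,aky,akz,anq,anz,aqr,aqs,ars,arz,asy,ayz,fkn,fkq,fkr,fks,fky,fnr,fny,fqy,fqz,fsz,kns] rk=27  ker:fnq,fnz,fqr,fqs,fyz,knq,knr,kny,kqr,kqs,kqy,krs,krz,ksy,kyz,nqr,nqy,nqz,nsy,nyz,qrs,qsz,qyz
∂3: piv[afyz,aknq,akqr,akqs,akrs,aksy,aqrs,fknq,fknr,fkny,fkqr,fkqs,fnqr,fnyz,fqsz,nqyz] rk=16  ker:knqr,kqrs
rk∂_3=16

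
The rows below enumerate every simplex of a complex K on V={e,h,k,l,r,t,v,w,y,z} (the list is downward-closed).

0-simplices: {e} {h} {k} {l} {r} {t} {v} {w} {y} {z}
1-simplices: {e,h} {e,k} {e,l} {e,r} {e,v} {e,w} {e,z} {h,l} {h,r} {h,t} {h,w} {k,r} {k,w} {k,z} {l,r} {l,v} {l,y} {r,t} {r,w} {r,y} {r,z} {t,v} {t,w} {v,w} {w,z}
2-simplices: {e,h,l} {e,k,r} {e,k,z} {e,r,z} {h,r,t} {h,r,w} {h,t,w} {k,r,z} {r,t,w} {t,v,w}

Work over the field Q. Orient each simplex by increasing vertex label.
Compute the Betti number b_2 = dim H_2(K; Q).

n_0=10 n_1=25 n_2=10  [Q]
∂1: piv[eh,ek,el,er,ev,ew,ez,ht,ly] rk=9  ker:hl,hr,hw,kr,kw,kz,lr,lv,rt,rw,ry,rz,tv,tw,vw,wz
∂2: piv[ehl,ekr,ekz,erz,hrt,hrw,htw,tvw] rk=8  ker:krz,rtw
b_2=(10−8)−0=2

b_2=2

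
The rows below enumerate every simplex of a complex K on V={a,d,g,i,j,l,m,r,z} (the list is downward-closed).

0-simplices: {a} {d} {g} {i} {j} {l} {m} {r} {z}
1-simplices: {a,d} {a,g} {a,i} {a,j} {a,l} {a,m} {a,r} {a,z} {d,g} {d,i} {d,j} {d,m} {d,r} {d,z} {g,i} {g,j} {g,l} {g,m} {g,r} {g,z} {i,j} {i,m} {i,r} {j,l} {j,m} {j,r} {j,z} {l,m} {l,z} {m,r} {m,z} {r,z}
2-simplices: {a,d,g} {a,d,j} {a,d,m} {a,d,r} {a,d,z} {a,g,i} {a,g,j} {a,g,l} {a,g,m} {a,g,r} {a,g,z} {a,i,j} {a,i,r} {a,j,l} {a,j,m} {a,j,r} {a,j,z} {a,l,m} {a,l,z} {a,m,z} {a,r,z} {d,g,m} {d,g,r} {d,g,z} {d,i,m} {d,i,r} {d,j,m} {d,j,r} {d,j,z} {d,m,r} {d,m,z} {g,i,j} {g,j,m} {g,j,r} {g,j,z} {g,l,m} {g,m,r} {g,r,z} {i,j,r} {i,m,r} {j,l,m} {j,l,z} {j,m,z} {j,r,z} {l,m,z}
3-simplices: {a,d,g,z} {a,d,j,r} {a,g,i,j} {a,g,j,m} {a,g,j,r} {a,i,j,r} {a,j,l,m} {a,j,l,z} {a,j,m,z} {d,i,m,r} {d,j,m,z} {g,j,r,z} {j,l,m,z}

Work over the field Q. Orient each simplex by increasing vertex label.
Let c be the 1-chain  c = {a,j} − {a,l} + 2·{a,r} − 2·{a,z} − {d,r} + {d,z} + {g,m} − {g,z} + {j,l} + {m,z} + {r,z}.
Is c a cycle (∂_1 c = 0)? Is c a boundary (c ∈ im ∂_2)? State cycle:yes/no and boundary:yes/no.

n_0=9 n_1=32 n_2=45 n_3=13  [Q]
∂1: piv[ad,ag,ai,aj,al,am,ar,az] rk=8  ker:dg,di,dj,dm,dr,dz,gi,gj,gl,gm,gr,gz,ij,im,ir,jl,jm,jr,jz,lm,lz,mr,mz,rz
∂2: piv[adg,adj,adm,adr,adz,agi,agj,agl,agm,agr,agz,aij,air,ajl,ajm,ajr,ajz,alm,alz,amz,arz,dim,dir,dmr] rk=24  ker:dgm,dgr,dgz,djm,djr,djz,dmz,gij,gjm,gjr,gjz,glm,gmr,grz,ijr,imr,jlm,jlz,jmz,jrz,lmz
∂3: piv[adgz,adjr,agij,agjm,agjr,aijr,ajlm,ajlz,ajmz,dimr,djmz,gjrz,jlmz] rk=13
∂1c = 0
c vs im∂2: reduces to 0 ⇒ boundary

cycle:yes boundary:yes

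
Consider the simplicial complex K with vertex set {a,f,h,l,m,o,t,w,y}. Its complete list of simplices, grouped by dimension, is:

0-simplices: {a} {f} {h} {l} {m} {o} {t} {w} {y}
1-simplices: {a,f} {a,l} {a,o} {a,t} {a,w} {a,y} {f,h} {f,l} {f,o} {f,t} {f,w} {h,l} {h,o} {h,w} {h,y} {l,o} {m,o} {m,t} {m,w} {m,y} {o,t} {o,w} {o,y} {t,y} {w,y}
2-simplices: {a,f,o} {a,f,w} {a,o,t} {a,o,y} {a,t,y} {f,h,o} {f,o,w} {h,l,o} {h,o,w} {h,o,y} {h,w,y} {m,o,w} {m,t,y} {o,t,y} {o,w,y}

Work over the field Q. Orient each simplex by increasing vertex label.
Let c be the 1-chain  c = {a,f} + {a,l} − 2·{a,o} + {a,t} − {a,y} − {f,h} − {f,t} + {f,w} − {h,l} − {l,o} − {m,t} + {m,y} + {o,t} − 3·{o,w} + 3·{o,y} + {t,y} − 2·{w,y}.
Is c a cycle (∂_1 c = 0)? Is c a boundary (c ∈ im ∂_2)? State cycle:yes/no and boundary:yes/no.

cycle:no boundary:no

n_0=9 n_1=25 n_2=15  [Q]
∂1: piv[af,al,ao,at,aw,ay,fh,mo] rk=8  ker:fl,fo,ft,fw,hl,ho,hw,hy,lo,mt,mw,my,ot,ow,oy,ty,wy
∂2: piv[afo,afw,aot,aoy,aty,fho,fow,hlo,how,hoy,hwy,mow,mty] rk=13  ker:oty,owy
∂1c = 2·{f} + {l} − 4·{o} − {t} + 2·{y}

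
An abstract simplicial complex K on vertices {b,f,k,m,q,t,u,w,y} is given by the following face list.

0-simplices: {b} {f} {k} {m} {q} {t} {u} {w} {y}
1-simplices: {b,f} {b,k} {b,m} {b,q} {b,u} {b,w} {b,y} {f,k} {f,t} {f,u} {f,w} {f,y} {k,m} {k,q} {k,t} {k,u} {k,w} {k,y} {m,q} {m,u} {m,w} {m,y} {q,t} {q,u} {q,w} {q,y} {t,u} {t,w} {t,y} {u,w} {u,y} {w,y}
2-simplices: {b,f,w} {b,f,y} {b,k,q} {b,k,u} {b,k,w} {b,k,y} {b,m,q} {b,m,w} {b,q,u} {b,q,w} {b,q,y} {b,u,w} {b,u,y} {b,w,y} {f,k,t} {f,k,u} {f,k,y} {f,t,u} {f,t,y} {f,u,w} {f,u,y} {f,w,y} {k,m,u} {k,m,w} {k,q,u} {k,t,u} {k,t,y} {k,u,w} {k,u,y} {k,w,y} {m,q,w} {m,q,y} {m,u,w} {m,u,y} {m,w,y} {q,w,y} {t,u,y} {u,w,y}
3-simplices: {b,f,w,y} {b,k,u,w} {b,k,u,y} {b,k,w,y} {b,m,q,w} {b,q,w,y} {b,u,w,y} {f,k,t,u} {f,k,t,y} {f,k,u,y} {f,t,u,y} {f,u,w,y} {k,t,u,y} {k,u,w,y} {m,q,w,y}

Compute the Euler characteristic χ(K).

n_0=9 n_1=32 n_2=38 n_3=15
χ=+9−32+38−15=0

χ(K)=0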